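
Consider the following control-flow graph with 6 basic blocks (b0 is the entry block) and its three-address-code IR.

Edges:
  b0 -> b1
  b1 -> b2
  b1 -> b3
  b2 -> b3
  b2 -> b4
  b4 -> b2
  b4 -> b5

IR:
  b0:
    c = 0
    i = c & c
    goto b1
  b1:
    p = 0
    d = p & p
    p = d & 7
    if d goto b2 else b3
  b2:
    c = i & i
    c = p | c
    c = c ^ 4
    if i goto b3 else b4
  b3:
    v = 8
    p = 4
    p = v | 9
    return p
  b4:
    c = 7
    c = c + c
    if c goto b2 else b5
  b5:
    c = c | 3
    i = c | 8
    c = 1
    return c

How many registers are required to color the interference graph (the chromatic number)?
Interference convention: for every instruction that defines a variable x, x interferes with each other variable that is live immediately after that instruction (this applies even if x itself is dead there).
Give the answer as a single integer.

Answer: 3

Analysis:
Per-block:
  b0 def {c,i} use ∅
  b1 def {d,p} use ∅
  b2 def {c} use {i,p}
  b3 def {p,v} use ∅
  b4 def {c} use ∅
  b5 def {c,i} use {c}

Backward fixpoint:
  b0: in=∅ out={i}
  b1: in={i} out={i,p}
  b2: in={i,p} out={i,p}
  b3: in=∅ out=∅
  b4: in={i,p} out={c,i,p}
  b5: in={c} out=∅

Interference:
  c — {i,p}
  d — {i,p}
  i — {c,d,p}
  p — {c,d,i,v}
  v — {p}

Colouring:
  clique {c,i,p} ⇒ need ≥ 3
  assign c→c2 d→c2 i→c1 p→c0 v→c1 — no edge inside a register ⇒ χ ≤ 3
  χ = 3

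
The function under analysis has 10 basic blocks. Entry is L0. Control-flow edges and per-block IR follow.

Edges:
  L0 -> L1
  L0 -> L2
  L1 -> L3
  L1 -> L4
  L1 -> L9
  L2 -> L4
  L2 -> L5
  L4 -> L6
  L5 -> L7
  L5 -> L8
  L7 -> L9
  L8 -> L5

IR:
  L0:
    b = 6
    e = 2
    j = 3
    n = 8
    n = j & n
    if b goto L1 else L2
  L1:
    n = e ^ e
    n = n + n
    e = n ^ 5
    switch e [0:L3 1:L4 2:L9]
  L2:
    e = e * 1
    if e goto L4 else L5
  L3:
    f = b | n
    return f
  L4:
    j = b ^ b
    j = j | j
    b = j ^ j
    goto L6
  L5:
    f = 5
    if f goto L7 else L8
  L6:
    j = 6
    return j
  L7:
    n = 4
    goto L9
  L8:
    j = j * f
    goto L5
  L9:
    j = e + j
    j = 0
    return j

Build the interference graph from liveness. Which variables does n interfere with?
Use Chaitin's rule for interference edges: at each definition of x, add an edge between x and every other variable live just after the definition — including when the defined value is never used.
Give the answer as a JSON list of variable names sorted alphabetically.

Block summaries:
  L0: def={b,e,j,n} ue=∅
  L1: def={e,n} ue={e}
  L2: def={e} ue={e}
  L3: def={f} ue={b,n}
  L4: def={b,j} ue={b}
  L5: def={f} ue=∅
  L6: def={j} ue=∅
  L7: def={n} ue=∅
  L8: def={j} ue={f,j}
  L9: def={j} ue={e,j}

Backward fixpoint:
  L0 li=∅ lo={b,e,j}
  L1 li={b,e,j} lo={b,e,j,n}
  L2 li={b,e,j} lo={b,e,j}
  L3 li={b,n} lo=∅
  L4 li={b} lo=∅
  L5 li={e,j} lo={e,f,j}
  L6 li=∅ lo=∅
  L7 li={e,j} lo={e,j}
  L8 li={e,f,j} lo={e,j}
  L9 li={e,j} lo=∅

Interfere edges:
  b: {e,j,n}
  e: {b,f,j,n}
  f: {e,j}
  j: {b,e,f,n}
  n: {b,e,j}

N(n) = ["b", "e", "j"]

Answer: ["b", "e", "j"]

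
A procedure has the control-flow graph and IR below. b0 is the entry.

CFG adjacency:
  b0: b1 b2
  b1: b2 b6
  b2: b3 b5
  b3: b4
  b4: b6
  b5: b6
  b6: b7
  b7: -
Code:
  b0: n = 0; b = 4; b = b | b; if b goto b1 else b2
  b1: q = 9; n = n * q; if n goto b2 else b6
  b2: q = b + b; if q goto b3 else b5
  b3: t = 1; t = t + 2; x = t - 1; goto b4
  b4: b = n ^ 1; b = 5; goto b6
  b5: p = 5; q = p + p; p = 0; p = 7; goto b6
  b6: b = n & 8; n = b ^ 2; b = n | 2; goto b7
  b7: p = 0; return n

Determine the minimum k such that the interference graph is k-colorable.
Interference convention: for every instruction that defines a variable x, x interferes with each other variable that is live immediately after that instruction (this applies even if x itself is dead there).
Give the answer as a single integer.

Answer: 3

Working:
Block summaries:
  b0 def {b,n} use ∅
  b1 def {n,q} use {n}
  b2 def {q} use {b}
  b3 def {t,x} use ∅
  b4 def {b} use {n}
  b5 def {p,q} use ∅
  b6 def {b,n} use {n}
  b7 def {p} use {n}

Live sets:
  live b0: ∅→{b,n}
  live b1: {b,n}→{b,n}
  live b2: {b,n}→{n}
  live b3: {n}→{n}
  live b4: {n}→{n}
  live b5: {n}→{n}
  live b6: {n}→{n}
  live b7: {n}→∅

Conflict graph:
  b↔{n,q}
  n↔{b,p,q,t,x}
  p↔{n}
  q↔{b,n}
  t↔{n}
  x↔{n}

Registers:
  {b,n,q} pairwise interfere (3-clique) ⇒ χ ≥ 3
  3-colouring: r0={n}  r1={b,p,t,x}  r2={q}
  χ = 3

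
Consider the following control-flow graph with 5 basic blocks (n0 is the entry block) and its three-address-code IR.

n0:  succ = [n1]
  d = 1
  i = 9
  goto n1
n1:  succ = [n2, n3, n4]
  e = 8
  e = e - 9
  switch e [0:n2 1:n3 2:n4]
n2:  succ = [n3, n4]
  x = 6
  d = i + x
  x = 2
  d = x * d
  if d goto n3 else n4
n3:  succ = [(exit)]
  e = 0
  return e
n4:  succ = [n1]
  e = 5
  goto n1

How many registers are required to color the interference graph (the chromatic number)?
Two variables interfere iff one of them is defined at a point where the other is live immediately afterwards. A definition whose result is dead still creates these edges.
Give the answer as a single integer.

Block summaries:
  n0: def={d,i} ue=∅
  n1: def={e} ue=∅
  n2: def={d,x} ue={i}
  n3: def={e} ue=∅
  n4: def={e} ue=∅

Live sets:
  n0 li=∅ lo={i}
  n1 li={i} lo={i}
  n2 li={i} lo={i}
  n3 li=∅ lo=∅
  n4 li={i} lo={i}

Conflict graph:
  d — {i,x}
  e — {i}
  i — {d,e,x}
  x — {d,i}

Registers:
  clique {d,i,x} ⇒ need ≥ 3
  3-colouring: r0={i}  r1={d,e}  r2={x}
  χ = 3

Answer: 3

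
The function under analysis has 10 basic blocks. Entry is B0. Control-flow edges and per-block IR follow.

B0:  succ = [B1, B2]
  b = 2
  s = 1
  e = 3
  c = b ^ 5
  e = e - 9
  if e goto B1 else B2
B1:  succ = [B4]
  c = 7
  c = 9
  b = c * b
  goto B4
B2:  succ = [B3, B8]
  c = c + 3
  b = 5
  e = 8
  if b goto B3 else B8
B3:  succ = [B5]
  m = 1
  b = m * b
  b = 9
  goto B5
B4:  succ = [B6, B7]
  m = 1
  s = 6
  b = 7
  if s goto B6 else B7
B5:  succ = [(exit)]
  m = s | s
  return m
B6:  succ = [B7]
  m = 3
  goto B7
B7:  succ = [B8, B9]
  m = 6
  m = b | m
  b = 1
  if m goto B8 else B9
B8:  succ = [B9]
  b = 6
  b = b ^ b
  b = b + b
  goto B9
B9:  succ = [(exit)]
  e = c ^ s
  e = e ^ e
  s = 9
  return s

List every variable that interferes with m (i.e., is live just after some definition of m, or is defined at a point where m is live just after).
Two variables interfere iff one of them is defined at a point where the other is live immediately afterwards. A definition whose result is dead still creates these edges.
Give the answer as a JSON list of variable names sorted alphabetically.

def/use:
  B0 def {b,c,e,s} use ∅
  B1 def {b,c} use {b}
  B2 def {b,c,e} use {c}
  B3 def {b,m} use {b}
  B4 def {b,m,s} use ∅
  B5 def {m} use {s}
  B6 def {m} use ∅
  B7 def {b,m} use {b}
  B8 def {b} use ∅
  B9 def {e,s} use {c,s}

Live sets:
  B0: in=∅ out={b,c,s}
  B1: in={b} out={c}
  B2: in={c,s} out={b,c,s}
  B3: in={b,s} out={s}
  B4: in={c} out={b,c,s}
  B5: in={s} out=∅
  B6: in={b,c,s} out={b,c,s}
  B7: in={b,c,s} out={c,s}
  B8: in={c,s} out={c,s}
  B9: in={c,s} out=∅

Interference:
  b — {c,e,m,s}
  c — {b,e,m,s}
  e — {b,c,s}
  m — {b,c,s}
  s — {b,c,e,m}

N(m) = ["b", "c", "s"]

Answer: ["b", "c", "s"]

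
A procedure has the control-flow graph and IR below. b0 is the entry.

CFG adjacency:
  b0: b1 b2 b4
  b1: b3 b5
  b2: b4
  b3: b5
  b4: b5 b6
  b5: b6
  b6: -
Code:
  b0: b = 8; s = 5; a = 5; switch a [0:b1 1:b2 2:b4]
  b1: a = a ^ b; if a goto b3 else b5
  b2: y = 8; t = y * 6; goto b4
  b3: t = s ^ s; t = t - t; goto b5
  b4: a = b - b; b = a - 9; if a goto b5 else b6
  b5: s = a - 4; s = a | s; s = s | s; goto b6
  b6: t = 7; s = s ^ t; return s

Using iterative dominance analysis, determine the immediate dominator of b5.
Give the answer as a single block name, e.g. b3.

idom tree: b1←b0 b2←b0 b3←b1 b4←b0 b5←b0 b6←b0
Dom∩ at merges:
  b4: preds {b0,b2}: {b0} ∩ {b0,b2} = {b0}; idom=b0
  b5: preds {b1,b3,b4}: {b0,b1} ∩ {b0,b1,b3} ∩ {b0,b4} = {b0}; idom=b0
  b6: preds {b4,b5}: {b0,b4} ∩ {b0,b5} = {b0}; idom=b0

idom(b5) = b0

Answer: b0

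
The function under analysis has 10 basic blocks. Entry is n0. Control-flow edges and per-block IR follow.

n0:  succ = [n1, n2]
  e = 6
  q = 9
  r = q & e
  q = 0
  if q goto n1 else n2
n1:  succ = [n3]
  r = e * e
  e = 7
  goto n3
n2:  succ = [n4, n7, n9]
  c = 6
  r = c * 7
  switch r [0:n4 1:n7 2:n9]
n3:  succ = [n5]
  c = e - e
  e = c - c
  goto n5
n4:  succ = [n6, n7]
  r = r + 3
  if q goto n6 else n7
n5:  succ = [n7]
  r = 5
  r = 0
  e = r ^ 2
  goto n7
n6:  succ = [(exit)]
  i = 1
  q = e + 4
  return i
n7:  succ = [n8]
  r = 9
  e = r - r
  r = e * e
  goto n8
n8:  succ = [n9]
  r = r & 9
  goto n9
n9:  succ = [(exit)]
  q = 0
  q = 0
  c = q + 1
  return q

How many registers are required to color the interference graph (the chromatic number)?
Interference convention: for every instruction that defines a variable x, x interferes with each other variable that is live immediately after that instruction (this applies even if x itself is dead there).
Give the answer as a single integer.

Per-block:
  n0 def {e,q,r} use ∅
  n1 def {e,r} use {e}
  n2 def {c,r} use ∅
  n3 def {c,e} use {e}
  n4 def {r} use {q,r}
  n5 def {e,r} use ∅
  n6 def {i,q} use {e}
  n7 def {e,r} use ∅
  n8 def {r} use {r}
  n9 def {c,q} use ∅

Liveness:
  n0 li=∅ lo={e,q}
  n1 li={e} lo={e}
  n2 li={e,q} lo={e,q,r}
  n3 li={e} lo=∅
  n4 li={e,q,r} lo={e}
  n5 li=∅ lo=∅
  n6 li={e} lo=∅
  n7 li=∅ lo={r}
  n8 li={r} lo=∅
  n9 li=∅ lo=∅

Conflict graph:
  c — {e,q}
  e — {c,i,q,r}
  i — {e,q}
  q — {c,e,i,r}
  r — {e,q}

Colouring:
  {c,e,q} pairwise interfere (3-clique) ⇒ χ ≥ 3
  3-colouring: c0={e}  c1={q}  c2={c,i,r}
  χ = 3

Answer: 3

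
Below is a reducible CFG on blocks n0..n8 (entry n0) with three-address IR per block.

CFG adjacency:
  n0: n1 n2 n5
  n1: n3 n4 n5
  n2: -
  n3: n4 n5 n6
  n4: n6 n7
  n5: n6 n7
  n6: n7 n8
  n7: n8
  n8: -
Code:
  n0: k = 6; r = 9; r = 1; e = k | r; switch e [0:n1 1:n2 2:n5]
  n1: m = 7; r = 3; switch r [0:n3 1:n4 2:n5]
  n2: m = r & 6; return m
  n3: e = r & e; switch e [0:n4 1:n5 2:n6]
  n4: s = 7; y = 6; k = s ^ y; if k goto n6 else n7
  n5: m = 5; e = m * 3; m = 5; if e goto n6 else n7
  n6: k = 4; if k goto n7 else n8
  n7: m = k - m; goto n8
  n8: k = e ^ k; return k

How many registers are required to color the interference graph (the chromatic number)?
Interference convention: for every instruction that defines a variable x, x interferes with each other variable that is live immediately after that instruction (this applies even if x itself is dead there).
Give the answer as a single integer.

Answer: 4

Analysis:
Per-block:
  n0 def {e,k,r} use ∅
  n1 def {m,r} use ∅
  n2 def {m} use {r}
  n3 def {e} use {e,r}
  n4 def {k,s,y} use ∅
  n5 def {e,m} use ∅
  n6 def {k} use ∅
  n7 def {m} use {k,m}
  n8 def {k} use {e,k}

Live sets:
  live n0: ∅→{e,k,r}
  live n1: {e,k}→{e,k,m,r}
  live n2: {r}→∅
  live n3: {e,k,m,r}→{e,k,m}
  live n4: {e,m}→{e,k,m}
  live n5: {k}→{e,k,m}
  live n6: {e,m}→{e,k,m}
  live n7: {e,k,m}→{e,k}
  live n8: {e,k}→∅

Conflict graph:
  e↔{k,m,r,s,y}
  k↔{e,m,r}
  m↔{e,k,r,s,y}
  r↔{e,k,m}
  s↔{e,m,y}
  y↔{e,m,s}

Chromatic number:
  clique {e,k,m,r} ⇒ need ≥ 4
  assign e→c0 k→c2 m→c1 r→c3 s→c2 y→c3 — no edge inside a register ⇒ χ ≤ 4
  χ = 4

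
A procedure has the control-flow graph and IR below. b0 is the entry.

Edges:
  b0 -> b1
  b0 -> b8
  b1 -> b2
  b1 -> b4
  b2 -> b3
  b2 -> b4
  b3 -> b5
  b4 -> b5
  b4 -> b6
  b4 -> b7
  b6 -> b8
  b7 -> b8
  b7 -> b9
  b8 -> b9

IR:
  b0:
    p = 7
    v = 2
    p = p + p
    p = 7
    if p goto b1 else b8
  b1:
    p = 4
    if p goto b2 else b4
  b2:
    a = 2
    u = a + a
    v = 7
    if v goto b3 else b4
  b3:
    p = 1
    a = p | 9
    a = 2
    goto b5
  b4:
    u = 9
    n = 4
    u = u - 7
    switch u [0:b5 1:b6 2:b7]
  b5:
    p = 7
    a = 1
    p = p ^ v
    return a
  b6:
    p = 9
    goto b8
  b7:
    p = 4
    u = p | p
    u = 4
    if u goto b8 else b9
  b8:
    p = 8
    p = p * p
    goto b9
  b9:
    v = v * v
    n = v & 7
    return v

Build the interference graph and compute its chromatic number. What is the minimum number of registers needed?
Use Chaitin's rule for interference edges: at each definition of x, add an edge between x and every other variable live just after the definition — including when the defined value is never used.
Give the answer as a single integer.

Per-block:
  b0: def={p,v} ue=∅
  b1: def={p} ue=∅
  b2: def={a,u,v} ue=∅
  b3: def={a,p} ue=∅
  b4: def={n,u} ue=∅
  b5: def={a,p} ue={v}
  b6: def={p} ue=∅
  b7: def={p,u} ue=∅
  b8: def={p} ue=∅
  b9: def={n,v} ue={v}

Backward fixpoint:
  b0 li=∅ lo={v}
  b1 li={v} lo={v}
  b2 li=∅ lo={v}
  b3 li={v} lo={v}
  b4 li={v} lo={v}
  b5 li={v} lo=∅
  b6 li={v} lo={v}
  b7 li={v} lo={v}
  b8 li={v} lo={v}
  b9 li={v} lo=∅

Interference:
  a↔{p,v}
  n↔{u,v}
  p↔{a,v}
  u↔{n,v}
  v↔{a,n,p,u}

Colouring:
  clique {a,p,v} ⇒ need ≥ 3
  3-colouring: c0={v}  c1={a,n}  c2={p,u}
  χ = 3

Answer: 3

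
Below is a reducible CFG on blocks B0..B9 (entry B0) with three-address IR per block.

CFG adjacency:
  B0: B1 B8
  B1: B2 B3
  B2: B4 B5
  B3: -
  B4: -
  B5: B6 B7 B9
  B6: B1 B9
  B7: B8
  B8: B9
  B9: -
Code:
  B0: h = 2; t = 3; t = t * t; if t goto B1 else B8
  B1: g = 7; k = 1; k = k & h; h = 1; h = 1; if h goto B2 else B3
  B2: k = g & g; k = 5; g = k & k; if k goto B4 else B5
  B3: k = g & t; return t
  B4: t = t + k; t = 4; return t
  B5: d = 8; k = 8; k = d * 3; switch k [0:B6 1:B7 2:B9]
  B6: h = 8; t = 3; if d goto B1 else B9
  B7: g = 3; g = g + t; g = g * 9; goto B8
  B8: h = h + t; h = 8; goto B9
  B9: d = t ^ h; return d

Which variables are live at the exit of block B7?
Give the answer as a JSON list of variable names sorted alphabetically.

def/use:
  B0 def {h,t} use ∅
  B1 def {g,h,k} use {h}
  B2 def {g,k} use {g}
  B3 def {k} use {g,t}
  B4 def {t} use {k,t}
  B5 def {d,k} use ∅
  B6 def {h,t} use {d}
  B7 def {g} use {t}
  B8 def {h} use {h,t}
  B9 def {d} use {h,t}

Backward fixpoint:
  B0: in=∅ out={h,t}
  B1: in={h,t} out={g,h,t}
  B2: in={g,h,t} out={h,k,t}
  B3: in={g,t} out=∅
  B4: in={k,t} out=∅
  B5: in={h,t} out={d,h,t}
  B6: in={d} out={h,t}
  B7: in={h,t} out={h,t}
  B8: in={h,t} out={h,t}
  B9: in={h,t} out=∅

live-out(B7) = ["h", "t"]

Answer: ["h", "t"]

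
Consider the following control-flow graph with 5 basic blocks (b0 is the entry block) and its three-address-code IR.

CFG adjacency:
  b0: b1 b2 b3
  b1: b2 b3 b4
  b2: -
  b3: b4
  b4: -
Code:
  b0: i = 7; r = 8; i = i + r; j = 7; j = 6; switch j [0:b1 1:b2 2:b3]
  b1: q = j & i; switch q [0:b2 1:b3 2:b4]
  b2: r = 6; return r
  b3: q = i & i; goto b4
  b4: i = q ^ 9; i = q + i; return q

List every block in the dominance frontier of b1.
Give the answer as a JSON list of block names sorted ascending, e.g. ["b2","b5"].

Answer: ["b2", "b3", "b4"]

Derivation:
idom tree: b1←b0 b2←b0 b3←b0 b4←b0
Join-block Dom:
  b2: preds {b0,b1}: {b0} ∩ {b0,b1} = {b0}; idom=b0
  b3: preds {b0,b1}: {b0} ∩ {b0,b1} = {b0}; idom=b0
  b4: preds {b1,b3}: {b0,b1} ∩ {b0,b3} = {b0}; idom=b0

Frontier:
  join b2 pred b0: · stop@b0
  join b2 pred b1: b1 stop@b0
  join b3 pred b0: · stop@b0
  join b3 pred b1: b1 stop@b0
  join b4 pred b1: b1 stop@b0
  join b4 pred b3: b3 stop@b0
  DF(b0)=∅
  DF(b1)={b2,b3,b4}
  DF(b2)=∅
  DF(b3)={b4}
  DF(b4)=∅

DF(b1) = ["b2", "b3", "b4"]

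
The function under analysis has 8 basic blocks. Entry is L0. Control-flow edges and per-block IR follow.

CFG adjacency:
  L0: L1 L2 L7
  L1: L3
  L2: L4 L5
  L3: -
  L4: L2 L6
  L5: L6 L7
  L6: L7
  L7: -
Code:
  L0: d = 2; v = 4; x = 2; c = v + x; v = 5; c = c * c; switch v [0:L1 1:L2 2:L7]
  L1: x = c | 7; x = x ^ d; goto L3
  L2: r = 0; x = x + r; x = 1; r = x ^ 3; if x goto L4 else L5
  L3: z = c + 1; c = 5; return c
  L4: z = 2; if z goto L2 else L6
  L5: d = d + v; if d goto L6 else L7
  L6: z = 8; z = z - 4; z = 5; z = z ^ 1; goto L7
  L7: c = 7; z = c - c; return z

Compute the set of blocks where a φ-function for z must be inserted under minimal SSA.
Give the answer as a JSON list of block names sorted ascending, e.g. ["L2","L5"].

idom tree: L1←L0 L2←L0 L3←L1 L4←L2 L5←L2 L6←L2 L7←L0
Join-block Dom:
  L2: preds {L0,L4}: {L0} ∩ {L0,L2,L4} = {L0}; idom=L0
  L6: preds {L4,L5}: {L0,L2,L4} ∩ {L0,L2,L5} = {L0,L2}; idom=L2
  L7: preds {L0,L5,L6}: {L0} ∩ {L0,L2,L5} ∩ {L0,L2,L6} = {L0}; idom=L0

DF derivation:
  L2←L0: walk · to L0
  L2←L4: walk L4→L2 to L0
  L6←L4: walk L4 to L2
  L6←L5: walk L5 to L2
  L7←L0: walk · to L0
  L7←L5: walk L5→L2 to L0
  L7←L6: walk L6→L2 to L0
  L0 → ∅
  L1 → ∅
  L2 → {L2,L7}
  L3 → ∅
  L4 → {L2,L6}
  L5 → {L6,L7}
  L6 → {L7}
  L7 → ∅

φ for z: defs {L3,L4,L6,L7}
  DF⁺ = {L2,L6,L7}

Answer: ["L2", "L6", "L7"]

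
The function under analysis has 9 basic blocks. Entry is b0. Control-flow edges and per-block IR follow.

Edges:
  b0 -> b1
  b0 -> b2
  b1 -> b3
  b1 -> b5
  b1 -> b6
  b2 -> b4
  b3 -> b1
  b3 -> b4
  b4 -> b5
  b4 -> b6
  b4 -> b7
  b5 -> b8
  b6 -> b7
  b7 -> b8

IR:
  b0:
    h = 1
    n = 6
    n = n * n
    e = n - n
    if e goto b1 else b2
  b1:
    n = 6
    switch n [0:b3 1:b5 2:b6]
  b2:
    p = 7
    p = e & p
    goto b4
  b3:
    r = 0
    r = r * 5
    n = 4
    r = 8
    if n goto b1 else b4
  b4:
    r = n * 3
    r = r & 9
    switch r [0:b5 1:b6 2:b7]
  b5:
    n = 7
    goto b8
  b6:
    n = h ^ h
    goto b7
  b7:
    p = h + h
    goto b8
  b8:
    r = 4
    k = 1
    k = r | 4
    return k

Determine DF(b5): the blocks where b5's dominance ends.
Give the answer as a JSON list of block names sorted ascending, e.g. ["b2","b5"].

idom tree: b1←b0 b2←b0 b3←b1 b4←b0 b5←b0 b6←b0 b7←b0 b8←b0
Dom∩ at merges:
  b1: preds {b0,b3}: {b0} ∩ {b0,b1,b3} = {b0}; idom=b0
  b4: preds {b2,b3}: {b0,b2} ∩ {b0,b1,b3} = {b0}; idom=b0
  b5: preds {b1,b4}: {b0,b1} ∩ {b0,b4} = {b0}; idom=b0
  b6: preds {b1,b4}: {b0,b1} ∩ {b0,b4} = {b0}; idom=b0
  b7: preds {b4,b6}: {b0,b4} ∩ {b0,b6} = {b0}; idom=b0
  b8: preds {b5,b7}: {b0,b5} ∩ {b0,b7} = {b0}; idom=b0

DF walk-up:
  b1←b0: walk · to b0
  b1←b3: walk b3→b1 to b0
  b4←b2: walk b2 to b0
  b4←b3: walk b3→b1 to b0
  b5←b1: walk b1 to b0
  b5←b4: walk b4 to b0
  b6←b1: walk b1 to b0
  b6←b4: walk b4 to b0
  b7←b4: walk b4 to b0
  b7←b6: walk b6 to b0
  b8←b5: walk b5 to b0
  b8←b7: walk b7 to b0
  DF(b0)=∅
  DF(b1)={b1,b4,b5,b6}
  DF(b2)={b4}
  DF(b3)={b1,b4}
  DF(b4)={b5,b6,b7}
  DF(b5)={b8}
  DF(b6)={b7}
  DF(b7)={b8}
  DF(b8)=∅

DF(b5) = ["b8"]

Answer: ["b8"]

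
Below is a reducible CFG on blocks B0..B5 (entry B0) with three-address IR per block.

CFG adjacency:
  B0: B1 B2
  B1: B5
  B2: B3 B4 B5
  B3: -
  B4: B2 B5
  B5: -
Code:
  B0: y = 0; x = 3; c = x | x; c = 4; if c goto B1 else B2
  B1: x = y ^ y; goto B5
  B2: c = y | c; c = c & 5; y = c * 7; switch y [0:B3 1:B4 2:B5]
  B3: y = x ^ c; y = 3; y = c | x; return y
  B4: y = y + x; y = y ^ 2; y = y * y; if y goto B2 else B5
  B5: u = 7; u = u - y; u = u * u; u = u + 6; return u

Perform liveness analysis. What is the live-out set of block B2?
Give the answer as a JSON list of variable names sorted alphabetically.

Block summaries:
  B0: def={c,x,y} ue=∅
  B1: def={x} ue={y}
  B2: def={c,y} ue={c,y}
  B3: def={y} ue={c,x}
  B4: def={y} ue={x,y}
  B5: def={u} ue={y}

Backward fixpoint:
  B0: in=∅ out={c,x,y}
  B1: in={y} out={y}
  B2: in={c,x,y} out={c,x,y}
  B3: in={c,x} out=∅
  B4: in={c,x,y} out={c,x,y}
  B5: in={y} out=∅

live-out(B2) = ["c", "x", "y"]

Answer: ["c", "x", "y"]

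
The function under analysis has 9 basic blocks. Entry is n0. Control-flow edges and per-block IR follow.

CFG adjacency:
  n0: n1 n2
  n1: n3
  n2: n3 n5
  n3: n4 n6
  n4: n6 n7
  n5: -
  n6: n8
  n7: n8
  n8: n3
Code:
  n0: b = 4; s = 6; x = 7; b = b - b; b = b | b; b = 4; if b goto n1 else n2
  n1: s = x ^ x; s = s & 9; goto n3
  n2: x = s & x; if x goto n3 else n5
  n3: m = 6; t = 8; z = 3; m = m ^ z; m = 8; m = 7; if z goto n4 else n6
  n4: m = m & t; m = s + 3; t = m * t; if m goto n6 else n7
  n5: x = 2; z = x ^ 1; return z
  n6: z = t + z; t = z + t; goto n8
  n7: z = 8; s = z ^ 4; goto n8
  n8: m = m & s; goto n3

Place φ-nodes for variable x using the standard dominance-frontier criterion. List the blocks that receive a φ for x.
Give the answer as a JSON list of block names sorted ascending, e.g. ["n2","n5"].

idom tree: n1←n0 n2←n0 n3←n0 n4←n3 n5←n2 n6←n3 n7←n4 n8←n3
Join-block Dom:
  n3: preds {n1,n2,n8}: {n0,n1} ∩ {n0,n2} ∩ {n0,n3,n8} = {n0}; idom=n0
  n6: preds {n3,n4}: {n0,n3} ∩ {n0,n3,n4} = {n0,n3}; idom=n3
  n8: preds {n6,n7}: {n0,n3,n6} ∩ {n0,n3,n4,n7} = {n0,n3}; idom=n3

Frontier:
  n3←n1: walk n1 to n0
  n3←n2: walk n2 to n0
  n3←n8: walk n8→n3 to n0
  n6←n3: walk · to n3
  n6←n4: walk n4 to n3
  n8←n6: walk n6 to n3
  n8←n7: walk n7→n4 to n3
  n0: DF=∅
  n1: DF={n3}
  n2: DF={n3}
  n3: DF={n3}
  n4: DF={n6,n8}
  n5: DF=∅
  n6: DF={n8}
  n7: DF={n8}
  n8: DF={n3}

φ for x: defs {n0,n2,n5}
  DF⁺ = {n3}

Answer: ["n3"]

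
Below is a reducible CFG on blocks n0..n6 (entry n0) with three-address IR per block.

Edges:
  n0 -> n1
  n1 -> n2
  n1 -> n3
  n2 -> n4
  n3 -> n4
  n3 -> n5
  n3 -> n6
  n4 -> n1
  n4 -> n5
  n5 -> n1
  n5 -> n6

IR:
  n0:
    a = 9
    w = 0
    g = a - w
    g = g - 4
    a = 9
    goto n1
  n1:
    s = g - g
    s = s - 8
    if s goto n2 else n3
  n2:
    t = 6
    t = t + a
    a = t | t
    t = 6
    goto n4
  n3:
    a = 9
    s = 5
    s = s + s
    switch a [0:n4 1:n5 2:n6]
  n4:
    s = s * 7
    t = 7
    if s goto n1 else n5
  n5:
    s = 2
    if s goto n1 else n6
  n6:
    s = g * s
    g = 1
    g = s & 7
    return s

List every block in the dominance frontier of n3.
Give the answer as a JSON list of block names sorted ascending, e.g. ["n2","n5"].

idom tree: n1←n0 n2←n1 n3←n1 n4←n1 n5←n1 n6←n1
Join-block Dom:
  n1: preds {n0,n4,n5}: {n0} ∩ {n0,n1,n4} ∩ {n0,n1,n5} = {n0}; idom=n0
  n4: preds {n2,n3}: {n0,n1,n2} ∩ {n0,n1,n3} = {n0,n1}; idom=n1
  n5: preds {n3,n4}: {n0,n1,n3} ∩ {n0,n1,n4} = {n0,n1}; idom=n1
  n6: preds {n3,n5}: {n0,n1,n3} ∩ {n0,n1,n5} = {n0,n1}; idom=n1

Frontier:
  join n1 pred n0: · stop@n0
  join n1 pred n4: n4→n1 stop@n0
  join n1 pred n5: n5→n1 stop@n0
  join n4 pred n2: n2 stop@n1
  join n4 pred n3: n3 stop@n1
  join n5 pred n3: n3 stop@n1
  join n5 pred n4: n4 stop@n1
  join n6 pred n3: n3 stop@n1
  join n6 pred n5: n5 stop@n1
  n0: DF=∅
  n1: DF={n1}
  n2: DF={n4}
  n3: DF={n4,n5,n6}
  n4: DF={n1,n5}
  n5: DF={n1,n6}
  n6: DF=∅

DF(n3) = ["n4", "n5", "n6"]

Answer: ["n4", "n5", "n6"]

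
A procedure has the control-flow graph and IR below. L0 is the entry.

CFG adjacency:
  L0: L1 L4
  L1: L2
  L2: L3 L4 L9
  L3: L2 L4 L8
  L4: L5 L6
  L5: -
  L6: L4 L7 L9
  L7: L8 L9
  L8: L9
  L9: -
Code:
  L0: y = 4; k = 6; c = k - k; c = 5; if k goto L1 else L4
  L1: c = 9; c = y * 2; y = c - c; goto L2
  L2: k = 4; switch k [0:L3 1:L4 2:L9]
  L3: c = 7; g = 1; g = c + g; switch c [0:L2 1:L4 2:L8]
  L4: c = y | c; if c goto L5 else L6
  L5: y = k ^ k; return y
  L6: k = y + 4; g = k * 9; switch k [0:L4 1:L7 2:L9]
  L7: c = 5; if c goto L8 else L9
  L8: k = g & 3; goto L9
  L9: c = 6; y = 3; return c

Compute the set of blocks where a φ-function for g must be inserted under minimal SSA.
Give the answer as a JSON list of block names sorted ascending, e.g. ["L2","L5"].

idom tree: L1←L0 L2←L1 L3←L2 L4←L0 L5←L4 L6←L4 L7←L6 L8←L0 L9←L0
Dom at joins:
  L2: preds {L1,L3}: {L0,L1} ∩ {L0,L1,L2,L3} = {L0,L1}; idom=L1
  L4: preds {L0,L2,L3,L6}: {L0} ∩ {L0,L1,L2} ∩ {L0,L1,L2,L3} ∩ {L0,L4,L6} = {L0}; idom=L0
  L8: preds {L3,L7}: {L0,L1,L2,L3} ∩ {L0,L4,L6,L7} = {L0}; idom=L0
  L9: preds {L2,L6,L7,L8}: {L0,L1,L2} ∩ {L0,L4,L6} ∩ {L0,L4,L6,L7} ∩ {L0,L8} = {L0}; idom=L0

DF derivation:
  L2←L1: walk · to L1
  L2←L3: walk L3→L2 to L1
  L4←L0: walk · to L0
  L4←L2: walk L2→L1 to L0
  L4←L3: walk L3→L2→L1 to L0
  L4←L6: walk L6→L4 to L0
  L8←L3: walk L3→L2→L1 to L0
  L8←L7: walk L7→L6→L4 to L0
  L9←L2: walk L2→L1 to L0
  L9←L6: walk L6→L4 to L0
  L9←L7: walk L7→L6→L4 to L0
  L9←L8: walk L8 to L0
  L0 → ∅
  L1 → {L4,L8,L9}
  L2 → {L2,L4,L8,L9}
  L3 → {L2,L4,L8}
  L4 → {L4,L8,L9}
  L5 → ∅
  L6 → {L4,L8,L9}
  L7 → {L8,L9}
  L8 → {L9}
  L9 → ∅

φ for g: defs {L3,L6}
  DF⁺ = {L2,L4,L8,L9}

Answer: ["L2", "L4", "L8", "L9"]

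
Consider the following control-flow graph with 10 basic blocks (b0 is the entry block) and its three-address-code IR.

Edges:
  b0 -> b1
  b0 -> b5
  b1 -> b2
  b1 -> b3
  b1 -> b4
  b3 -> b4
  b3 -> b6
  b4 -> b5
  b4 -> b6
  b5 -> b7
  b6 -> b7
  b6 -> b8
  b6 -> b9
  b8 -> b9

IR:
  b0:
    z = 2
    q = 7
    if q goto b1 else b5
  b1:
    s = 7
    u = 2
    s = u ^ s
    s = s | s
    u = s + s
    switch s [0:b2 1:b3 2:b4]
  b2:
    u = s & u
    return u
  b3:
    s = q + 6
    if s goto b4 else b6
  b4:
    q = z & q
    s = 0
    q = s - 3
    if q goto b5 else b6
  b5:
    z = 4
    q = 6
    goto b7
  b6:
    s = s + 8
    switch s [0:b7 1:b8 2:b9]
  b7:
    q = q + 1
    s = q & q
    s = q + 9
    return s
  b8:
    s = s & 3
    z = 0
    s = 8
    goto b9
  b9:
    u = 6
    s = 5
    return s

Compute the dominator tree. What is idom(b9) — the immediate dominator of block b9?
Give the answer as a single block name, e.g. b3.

Answer: b6

Working:
idom tree: b1←b0 b2←b1 b3←b1 b4←b1 b5←b0 b6←b1 b7←b0 b8←b6 b9←b6
Dom∩ at merges:
  b4: preds {b1,b3}: {b0,b1} ∩ {b0,b1,b3} = {b0,b1}; idom=b1
  b5: preds {b0,b4}: {b0} ∩ {b0,b1,b4} = {b0}; idom=b0
  b6: preds {b3,b4}: {b0,b1,b3} ∩ {b0,b1,b4} = {b0,b1}; idom=b1
  b7: preds {b5,b6}: {b0,b5} ∩ {b0,b1,b6} = {b0}; idom=b0
  b9: preds {b6,b8}: {b0,b1,b6} ∩ {b0,b1,b6,b8} = {b0,b1,b6}; idom=b6

idom(b9) = b6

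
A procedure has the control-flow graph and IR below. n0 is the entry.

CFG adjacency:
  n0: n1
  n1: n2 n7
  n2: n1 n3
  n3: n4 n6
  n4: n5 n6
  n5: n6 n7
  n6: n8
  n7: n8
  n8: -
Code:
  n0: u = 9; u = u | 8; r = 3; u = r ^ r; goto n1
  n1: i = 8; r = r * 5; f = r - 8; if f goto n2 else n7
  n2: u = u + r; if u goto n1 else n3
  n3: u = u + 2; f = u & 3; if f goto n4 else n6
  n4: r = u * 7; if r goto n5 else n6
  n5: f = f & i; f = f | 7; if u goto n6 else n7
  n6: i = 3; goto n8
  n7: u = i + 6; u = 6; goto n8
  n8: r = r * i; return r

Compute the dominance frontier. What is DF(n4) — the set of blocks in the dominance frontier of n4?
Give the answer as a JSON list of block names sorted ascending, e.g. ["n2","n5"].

idom tree: n1←n0 n2←n1 n3←n2 n4←n3 n5←n4 n6←n3 n7←n1 n8←n1
Join-block Dom:
  n1: preds {n0,n2}: {n0} ∩ {n0,n1,n2} = {n0}; idom=n0
  n6: preds {n3,n4,n5}: {n0,n1,n2,n3} ∩ {n0,n1,n2,n3,n4} ∩ {n0,n1,n2,n3,n4,n5} = {n0,n1,n2,n3}; idom=n3
  n7: preds {n1,n5}: {n0,n1} ∩ {n0,n1,n2,n3,n4,n5} = {n0,n1}; idom=n1
  n8: preds {n6,n7}: {n0,n1,n2,n3,n6} ∩ {n0,n1,n7} = {n0,n1}; idom=n1

Frontier:
  join n1 pred n0: · stop@n0
  join n1 pred n2: n2→n1 stop@n0
  join n6 pred n3: · stop@n3
  join n6 pred n4: n4 stop@n3
  join n6 pred n5: n5→n4 stop@n3
  join n7 pred n1: · stop@n1
  join n7 pred n5: n5→n4→n3→n2 stop@n1
  join n8 pred n6: n6→n3→n2 stop@n1
  join n8 pred n7: n7 stop@n1
  n0: DF=∅
  n1: DF={n1}
  n2: DF={n1,n7,n8}
  n3: DF={n7,n8}
  n4: DF={n6,n7}
  n5: DF={n6,n7}
  n6: DF={n8}
  n7: DF={n8}
  n8: DF=∅

DF(n4) = ["n6", "n7"]

Answer: ["n6", "n7"]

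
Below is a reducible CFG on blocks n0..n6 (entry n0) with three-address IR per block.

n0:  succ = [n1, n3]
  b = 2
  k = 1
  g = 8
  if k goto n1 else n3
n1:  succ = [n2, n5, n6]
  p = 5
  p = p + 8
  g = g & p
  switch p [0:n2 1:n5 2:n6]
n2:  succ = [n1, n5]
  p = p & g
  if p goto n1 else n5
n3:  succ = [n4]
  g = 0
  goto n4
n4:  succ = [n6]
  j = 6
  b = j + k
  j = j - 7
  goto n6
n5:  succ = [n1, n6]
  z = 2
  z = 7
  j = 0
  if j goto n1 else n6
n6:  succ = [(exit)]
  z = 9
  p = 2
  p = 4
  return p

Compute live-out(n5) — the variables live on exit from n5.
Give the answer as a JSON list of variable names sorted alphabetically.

Per-block:
  n0: {b,g,k} / ∅
  n1: {g,p} / {g}
  n2: {p} / {g,p}
  n3: {g} / ∅
  n4: {b,j} / {k}
  n5: {j,z} / ∅
  n6: {p,z} / ∅

Liveness:
  n0 li=∅ lo={g,k}
  n1 li={g} lo={g,p}
  n2 li={g,p} lo={g}
  n3 li={k} lo={k}
  n4 li={k} lo=∅
  n5 li={g} lo={g}
  n6 li=∅ lo=∅

live-out(n5) = ["g"]

Answer: ["g"]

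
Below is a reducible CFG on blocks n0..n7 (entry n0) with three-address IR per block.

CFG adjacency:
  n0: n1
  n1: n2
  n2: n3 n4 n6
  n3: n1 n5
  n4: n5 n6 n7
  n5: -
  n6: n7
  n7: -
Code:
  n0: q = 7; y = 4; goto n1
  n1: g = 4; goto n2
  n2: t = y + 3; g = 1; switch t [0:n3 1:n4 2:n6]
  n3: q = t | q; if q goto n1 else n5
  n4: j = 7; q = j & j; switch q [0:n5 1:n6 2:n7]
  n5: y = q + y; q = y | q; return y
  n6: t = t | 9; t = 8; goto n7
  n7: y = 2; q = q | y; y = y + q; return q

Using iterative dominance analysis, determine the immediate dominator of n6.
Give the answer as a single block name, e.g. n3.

idom tree: n1←n0 n2←n1 n3←n2 n4←n2 n5←n2 n6←n2 n7←n2
Dom at joins:
  n1: preds {n0,n3}: {n0} ∩ {n0,n1,n2,n3} = {n0}; idom=n0
  n5: preds {n3,n4}: {n0,n1,n2,n3} ∩ {n0,n1,n2,n4} = {n0,n1,n2}; idom=n2
  n6: preds {n2,n4}: {n0,n1,n2} ∩ {n0,n1,n2,n4} = {n0,n1,n2}; idom=n2
  n7: preds {n4,n6}: {n0,n1,n2,n4} ∩ {n0,n1,n2,n6} = {n0,n1,n2}; idom=n2

idom(n6) = n2

Answer: n2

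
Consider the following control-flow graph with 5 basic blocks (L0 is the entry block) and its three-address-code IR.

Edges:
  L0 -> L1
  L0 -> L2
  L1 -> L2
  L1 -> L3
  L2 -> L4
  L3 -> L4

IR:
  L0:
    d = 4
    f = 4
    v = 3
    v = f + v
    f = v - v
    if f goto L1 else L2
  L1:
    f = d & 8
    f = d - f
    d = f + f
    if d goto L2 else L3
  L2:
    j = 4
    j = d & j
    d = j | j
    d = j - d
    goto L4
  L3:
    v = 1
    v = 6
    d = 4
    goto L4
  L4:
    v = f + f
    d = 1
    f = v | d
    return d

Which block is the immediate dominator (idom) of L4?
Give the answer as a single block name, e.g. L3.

Answer: L0

Derivation:
idom tree: L1←L0 L2←L0 L3←L1 L4←L0
Join-block Dom:
  L2: preds {L0,L1}: {L0} ∩ {L0,L1} = {L0}; idom=L0
  L4: preds {L2,L3}: {L0,L2} ∩ {L0,L1,L3} = {L0}; idom=L0

idom(L4) = L0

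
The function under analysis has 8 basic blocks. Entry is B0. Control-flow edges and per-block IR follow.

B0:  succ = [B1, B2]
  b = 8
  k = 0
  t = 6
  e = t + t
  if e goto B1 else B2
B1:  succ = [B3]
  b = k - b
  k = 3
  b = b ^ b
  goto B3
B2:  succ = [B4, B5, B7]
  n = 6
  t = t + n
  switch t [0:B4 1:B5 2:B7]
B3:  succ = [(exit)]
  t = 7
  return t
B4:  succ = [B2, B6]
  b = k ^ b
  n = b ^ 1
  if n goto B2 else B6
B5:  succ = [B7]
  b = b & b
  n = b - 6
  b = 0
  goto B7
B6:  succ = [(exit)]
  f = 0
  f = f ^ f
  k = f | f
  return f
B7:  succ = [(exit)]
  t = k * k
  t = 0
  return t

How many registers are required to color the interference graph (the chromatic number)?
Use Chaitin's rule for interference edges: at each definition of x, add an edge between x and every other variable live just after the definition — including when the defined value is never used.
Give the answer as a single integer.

Answer: 4

Derivation:
Block summaries:
  B0: {b,e,k,t} / ∅
  B1: {b,k} / {b,k}
  B2: {n,t} / {t}
  B3: {t} / ∅
  B4: {b,n} / {b,k}
  B5: {b,n} / {b}
  B6: {f,k} / ∅
  B7: {t} / {k}

Liveness:
  live B0: ∅→{b,k,t}
  live B1: {b,k}→∅
  live B2: {b,k,t}→{b,k,t}
  live B3: ∅→∅
  live B4: {b,k,t}→{b,k,t}
  live B5: {b,k}→{k}
  live B6: ∅→∅
  live B7: {k}→∅

Interfere edges:
  b: {e,k,n,t}
  e: {b,k,t}
  f: {k}
  k: {b,e,f,n,t}
  n: {b,k,t}
  t: {b,e,k,n}

Colouring:
  {b,e,k,t} pairwise interfere (4-clique) ⇒ χ ≥ 4
  assign b→c1 e→c3 f→c1 k→c0 n→c3 t→c2 — no edge inside a register ⇒ χ ≤ 4
  χ = 4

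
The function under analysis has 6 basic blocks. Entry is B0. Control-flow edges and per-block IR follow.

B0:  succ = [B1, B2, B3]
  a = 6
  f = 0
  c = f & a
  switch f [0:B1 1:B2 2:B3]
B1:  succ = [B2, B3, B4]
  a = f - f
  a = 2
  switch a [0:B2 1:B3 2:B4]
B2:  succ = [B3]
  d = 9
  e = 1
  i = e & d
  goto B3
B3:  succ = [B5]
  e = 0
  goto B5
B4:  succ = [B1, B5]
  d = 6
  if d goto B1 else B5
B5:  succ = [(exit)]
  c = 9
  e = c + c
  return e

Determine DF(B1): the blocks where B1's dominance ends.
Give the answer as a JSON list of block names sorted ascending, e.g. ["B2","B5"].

Answer: ["B1", "B2", "B3", "B5"]

Derivation:
idom tree: B1←B0 B2←B0 B3←B0 B4←B1 B5←B0
Join-block Dom:
  B1: preds {B0,B4}: {B0} ∩ {B0,B1,B4} = {B0}; idom=B0
  B2: preds {B0,B1}: {B0} ∩ {B0,B1} = {B0}; idom=B0
  B3: preds {B0,B1,B2}: {B0} ∩ {B0,B1} ∩ {B0,B2} = {B0}; idom=B0
  B5: preds {B3,B4}: {B0,B3} ∩ {B0,B1,B4} = {B0}; idom=B0

Frontier:
  join B1 pred B0: · stop@B0
  join B1 pred B4: B4→B1 stop@B0
  join B2 pred B0: · stop@B0
  join B2 pred B1: B1 stop@B0
  join B3 pred B0: · stop@B0
  join B3 pred B1: B1 stop@B0
  join B3 pred B2: B2 stop@B0
  join B5 pred B3: B3 stop@B0
  join B5 pred B4: B4→B1 stop@B0
  DF(B0)=∅
  DF(B1)={B1,B2,B3,B5}
  DF(B2)={B3}
  DF(B3)={B5}
  DF(B4)={B1,B5}
  DF(B5)=∅

DF(B1) = ["B1", "B2", "B3", "B5"]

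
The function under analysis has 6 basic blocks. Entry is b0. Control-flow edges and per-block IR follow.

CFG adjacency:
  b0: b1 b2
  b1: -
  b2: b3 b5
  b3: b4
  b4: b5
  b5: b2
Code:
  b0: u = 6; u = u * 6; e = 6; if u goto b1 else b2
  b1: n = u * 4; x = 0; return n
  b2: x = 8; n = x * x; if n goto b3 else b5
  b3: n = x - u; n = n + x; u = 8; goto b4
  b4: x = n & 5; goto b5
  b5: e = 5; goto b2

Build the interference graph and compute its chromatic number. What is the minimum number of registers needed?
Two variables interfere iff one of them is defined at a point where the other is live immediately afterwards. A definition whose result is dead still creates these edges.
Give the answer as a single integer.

def/use:
  b0: def={e,u} ue=∅
  b1: def={n,x} ue={u}
  b2: def={n,x} ue=∅
  b3: def={n,u} ue={u,x}
  b4: def={x} ue={n}
  b5: def={e} ue=∅

Live sets:
  b0 li=∅ lo={u}
  b1 li={u} lo=∅
  b2 li={u} lo={u,x}
  b3 li={u,x} lo={n,u}
  b4 li={n,u} lo={u}
  b5 li={u} lo={u}

Interfere edges:
  e: {u}
  n: {u,x}
  u: {e,n,x}
  x: {n,u}

Registers:
  clique {n,u,x} ⇒ need ≥ 3
  3-colouring: c0={u}  c1={e,n}  c2={x}
  χ = 3

Answer: 3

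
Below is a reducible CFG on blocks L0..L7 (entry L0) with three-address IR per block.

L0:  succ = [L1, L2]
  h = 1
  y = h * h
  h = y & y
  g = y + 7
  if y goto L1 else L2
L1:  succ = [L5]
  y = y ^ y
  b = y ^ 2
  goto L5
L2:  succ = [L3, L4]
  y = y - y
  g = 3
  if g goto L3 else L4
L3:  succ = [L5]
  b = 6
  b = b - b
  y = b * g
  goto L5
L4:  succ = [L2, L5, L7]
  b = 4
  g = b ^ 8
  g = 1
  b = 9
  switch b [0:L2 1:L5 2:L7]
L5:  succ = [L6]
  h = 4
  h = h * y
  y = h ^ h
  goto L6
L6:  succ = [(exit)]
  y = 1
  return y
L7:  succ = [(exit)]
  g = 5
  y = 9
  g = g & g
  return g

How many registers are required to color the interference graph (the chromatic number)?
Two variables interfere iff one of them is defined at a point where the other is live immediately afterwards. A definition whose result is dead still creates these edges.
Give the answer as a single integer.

Block summaries:
  L0 def {g,h,y} use ∅
  L1 def {b,y} use {y}
  L2 def {g,y} use {y}
  L3 def {b,y} use {g}
  L4 def {b,g} use ∅
  L5 def {h,y} use {y}
  L6 def {y} use ∅
  L7 def {g,y} use ∅

Backward fixpoint:
  L0: in=∅ out={y}
  L1: in={y} out={y}
  L2: in={y} out={g,y}
  L3: in={g} out={y}
  L4: in={y} out={y}
  L5: in={y} out=∅
  L6: in=∅ out=∅
  L7: in=∅ out=∅

Interference:
  b — {g,y}
  g — {b,y}
  h — {y}
  y — {b,g,h}

Chromatic number:
  {b,g,y} pairwise interfere (3-clique) ⇒ χ ≥ 3
  assign b→c1 g→c2 h→c1 y→c0 — no edge inside a register ⇒ χ ≤ 3
  χ = 3

Answer: 3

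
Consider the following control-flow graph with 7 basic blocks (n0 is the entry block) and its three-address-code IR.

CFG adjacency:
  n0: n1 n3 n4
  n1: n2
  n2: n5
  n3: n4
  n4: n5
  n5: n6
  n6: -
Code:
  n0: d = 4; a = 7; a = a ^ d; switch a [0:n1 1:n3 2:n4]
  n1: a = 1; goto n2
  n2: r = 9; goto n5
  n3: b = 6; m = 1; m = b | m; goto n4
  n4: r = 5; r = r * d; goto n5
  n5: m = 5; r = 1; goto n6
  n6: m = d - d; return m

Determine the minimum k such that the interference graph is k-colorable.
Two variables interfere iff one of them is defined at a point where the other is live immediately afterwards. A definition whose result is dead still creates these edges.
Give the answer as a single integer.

Answer: 3

Derivation:
Block summaries:
  n0: def={a,d} ue=∅
  n1: def={a} ue=∅
  n2: def={r} ue=∅
  n3: def={b,m} ue=∅
  n4: def={r} ue={d}
  n5: def={m,r} ue=∅
  n6: def={m} ue={d}

Live sets:
  n0 li=∅ lo={d}
  n1 li={d} lo={d}
  n2 li={d} lo={d}
  n3 li={d} lo={d}
  n4 li={d} lo={d}
  n5 li={d} lo={d}
  n6 li={d} lo=∅

Interference:
  a↔{d}
  b↔{d,m}
  d↔{a,b,m,r}
  m↔{b,d}
  r↔{d}

Registers:
  clique {b,d,m} ⇒ need ≥ 3
  assign a→R1 b→R1 d→R0 m→R2 r→R1 — no edge inside a register ⇒ χ ≤ 3
  χ = 3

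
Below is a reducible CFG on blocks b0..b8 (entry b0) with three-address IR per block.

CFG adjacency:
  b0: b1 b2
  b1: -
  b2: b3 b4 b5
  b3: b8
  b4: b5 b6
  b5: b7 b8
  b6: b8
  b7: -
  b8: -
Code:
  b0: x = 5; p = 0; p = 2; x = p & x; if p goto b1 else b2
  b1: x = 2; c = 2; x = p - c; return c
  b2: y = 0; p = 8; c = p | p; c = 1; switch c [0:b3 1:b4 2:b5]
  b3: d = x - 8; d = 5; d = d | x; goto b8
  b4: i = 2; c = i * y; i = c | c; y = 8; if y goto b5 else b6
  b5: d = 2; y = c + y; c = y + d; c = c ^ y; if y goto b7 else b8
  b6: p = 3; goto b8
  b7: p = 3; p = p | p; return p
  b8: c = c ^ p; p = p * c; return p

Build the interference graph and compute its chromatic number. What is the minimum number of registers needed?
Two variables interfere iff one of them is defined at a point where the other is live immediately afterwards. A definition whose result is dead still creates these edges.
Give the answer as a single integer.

Block summaries:
  b0: def={p,x} ue=∅
  b1: def={c,x} ue={p}
  b2: def={c,p,y} ue=∅
  b3: def={d} ue={x}
  b4: def={c,i,y} ue={y}
  b5: def={c,d,y} ue={c,y}
  b6: def={p} ue=∅
  b7: def={p} ue=∅
  b8: def={c,p} ue={c,p}

Backward fixpoint:
  b0: in=∅ out={p,x}
  b1: in={p} out=∅
  b2: in={x} out={c,p,x,y}
  b3: in={c,p,x} out={c,p}
  b4: in={p,y} out={c,p,y}
  b5: in={c,p,y} out={c,p}
  b6: in={c} out={c,p}
  b7: in=∅ out=∅
  b8: in={c,p} out=∅

Conflict graph:
  c: {d,i,p,x,y}
  d: {c,p,x,y}
  i: {c,p,y}
  p: {c,d,i,x,y}
  x: {c,d,p,y}
  y: {c,d,i,p,x}

Chromatic number:
  {c,d,p,x,y} pairwise interfere (5-clique) ⇒ χ ≥ 5
  5-colouring: R0={c}  R1={p}  R2={y}  R3={d,i}  R4={x}
  χ = 5

Answer: 5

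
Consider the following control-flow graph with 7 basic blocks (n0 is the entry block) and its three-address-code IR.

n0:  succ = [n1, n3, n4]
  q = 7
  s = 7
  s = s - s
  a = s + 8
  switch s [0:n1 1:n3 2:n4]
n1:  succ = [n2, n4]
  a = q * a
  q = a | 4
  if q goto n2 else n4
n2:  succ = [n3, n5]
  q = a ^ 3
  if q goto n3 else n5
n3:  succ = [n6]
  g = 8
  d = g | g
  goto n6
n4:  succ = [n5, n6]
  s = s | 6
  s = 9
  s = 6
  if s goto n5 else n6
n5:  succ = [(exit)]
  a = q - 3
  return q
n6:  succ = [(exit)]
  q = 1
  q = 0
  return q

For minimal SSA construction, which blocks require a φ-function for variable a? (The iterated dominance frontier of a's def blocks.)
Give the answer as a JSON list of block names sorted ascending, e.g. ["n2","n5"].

Answer: ["n3", "n4", "n5", "n6"]

Derivation:
idom tree: n1←n0 n2←n1 n3←n0 n4←n0 n5←n0 n6←n0
Dom∩ at merges:
  n3: preds {n0,n2}: {n0} ∩ {n0,n1,n2} = {n0}; idom=n0
  n4: preds {n0,n1}: {n0} ∩ {n0,n1} = {n0}; idom=n0
  n5: preds {n2,n4}: {n0,n1,n2} ∩ {n0,n4} = {n0}; idom=n0
  n6: preds {n3,n4}: {n0,n3} ∩ {n0,n4} = {n0}; idom=n0

DF walk-up:
  n3←n0: walk · to n0
  n3←n2: walk n2→n1 to n0
  n4←n0: walk · to n0
  n4←n1: walk n1 to n0
  n5←n2: walk n2→n1 to n0
  n5←n4: walk n4 to n0
  n6←n3: walk n3 to n0
  n6←n4: walk n4 to n0
  DF(n0)=∅
  DF(n1)={n3,n4,n5}
  DF(n2)={n3,n5}
  DF(n3)={n6}
  DF(n4)={n5,n6}
  DF(n5)=∅
  DF(n6)=∅

φ for a: defs {n0,n1,n5}
  DF⁺ = {n3,n4,n5,n6}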